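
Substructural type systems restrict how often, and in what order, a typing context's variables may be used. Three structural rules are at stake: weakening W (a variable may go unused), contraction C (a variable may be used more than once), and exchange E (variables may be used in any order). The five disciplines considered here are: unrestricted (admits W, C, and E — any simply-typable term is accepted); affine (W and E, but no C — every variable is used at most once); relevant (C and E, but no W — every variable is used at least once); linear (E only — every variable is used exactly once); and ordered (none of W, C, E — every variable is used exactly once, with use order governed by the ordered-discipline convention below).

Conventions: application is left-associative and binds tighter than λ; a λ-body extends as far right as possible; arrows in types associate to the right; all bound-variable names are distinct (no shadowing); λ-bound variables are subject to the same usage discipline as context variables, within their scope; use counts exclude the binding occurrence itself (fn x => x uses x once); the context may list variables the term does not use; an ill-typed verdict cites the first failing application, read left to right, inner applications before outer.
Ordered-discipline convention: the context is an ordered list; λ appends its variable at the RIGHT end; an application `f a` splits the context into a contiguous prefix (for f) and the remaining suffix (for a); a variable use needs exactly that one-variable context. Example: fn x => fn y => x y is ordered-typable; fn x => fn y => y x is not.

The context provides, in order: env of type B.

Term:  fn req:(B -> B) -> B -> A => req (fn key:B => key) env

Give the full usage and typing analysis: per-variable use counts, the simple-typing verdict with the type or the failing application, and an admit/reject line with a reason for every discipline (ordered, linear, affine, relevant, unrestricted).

variable uses: env ×1; req (bound) ×1; key (bound) ×1
uses in reading order: req, key, env
typing: well-typed at ((B -> B) -> B -> A) -> A
ordered: ✗, needs exchange: uses follow req, key, env
linear: ✓, each of env, req, key used exactly once
affine: ✓, none of env, req, key used more than once
relevant: ✓, none of env, req, key goes unused
unrestricted: ✓, typability at ((B -> B) -> B -> A) -> A is all that's needed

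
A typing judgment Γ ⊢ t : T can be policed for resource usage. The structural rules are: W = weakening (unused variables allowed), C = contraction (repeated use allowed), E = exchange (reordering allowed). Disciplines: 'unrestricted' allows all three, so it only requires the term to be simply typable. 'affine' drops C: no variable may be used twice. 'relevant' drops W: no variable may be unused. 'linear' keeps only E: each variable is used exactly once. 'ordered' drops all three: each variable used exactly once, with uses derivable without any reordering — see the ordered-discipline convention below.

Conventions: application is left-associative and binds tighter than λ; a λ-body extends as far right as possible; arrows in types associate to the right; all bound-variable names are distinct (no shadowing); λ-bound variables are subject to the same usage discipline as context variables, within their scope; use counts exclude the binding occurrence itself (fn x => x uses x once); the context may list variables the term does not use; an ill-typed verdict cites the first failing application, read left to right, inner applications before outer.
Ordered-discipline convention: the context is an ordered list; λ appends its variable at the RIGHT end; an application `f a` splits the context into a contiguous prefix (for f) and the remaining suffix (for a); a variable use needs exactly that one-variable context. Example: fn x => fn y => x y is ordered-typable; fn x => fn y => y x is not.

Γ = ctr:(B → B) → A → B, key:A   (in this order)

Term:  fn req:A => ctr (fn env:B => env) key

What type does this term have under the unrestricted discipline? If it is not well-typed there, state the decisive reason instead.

term : A → B
use counts: ctr: 1, key: 1, req (λ-bound): 0, env (λ-bound): 1
use order (left to right): ctr, env, key
typing: the term checks, with type A → B
summary: ordered ✗, linear ✗, affine ✓, relevant ✗, unrestricted ✓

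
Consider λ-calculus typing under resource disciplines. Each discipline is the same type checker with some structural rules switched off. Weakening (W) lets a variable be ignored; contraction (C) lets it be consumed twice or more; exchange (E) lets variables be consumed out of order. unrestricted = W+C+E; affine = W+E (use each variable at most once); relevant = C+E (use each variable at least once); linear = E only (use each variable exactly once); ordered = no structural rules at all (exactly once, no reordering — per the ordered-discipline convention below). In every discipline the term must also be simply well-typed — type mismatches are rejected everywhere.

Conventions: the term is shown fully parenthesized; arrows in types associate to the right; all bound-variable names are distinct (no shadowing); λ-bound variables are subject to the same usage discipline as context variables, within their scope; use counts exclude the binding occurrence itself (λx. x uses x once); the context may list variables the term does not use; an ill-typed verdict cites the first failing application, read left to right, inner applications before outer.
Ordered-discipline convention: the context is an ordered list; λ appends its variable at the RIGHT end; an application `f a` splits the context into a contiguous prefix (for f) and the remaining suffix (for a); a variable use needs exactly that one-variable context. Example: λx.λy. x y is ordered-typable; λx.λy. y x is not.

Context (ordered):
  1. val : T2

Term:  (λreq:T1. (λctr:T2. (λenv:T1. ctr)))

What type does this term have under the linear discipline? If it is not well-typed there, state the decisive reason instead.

not well-typed under linear — unused: val, req, env — weakening required
usage: val: 0, req (bound): 0, ctr (bound): 1, env (bound): 0
uses in reading order: ctr
typing: well-typed at T1 -> T2 -> T1 -> T2
all disciplines: ordered ✗; linear ✗; affine ✓; relevant ✗; unrestricted ✓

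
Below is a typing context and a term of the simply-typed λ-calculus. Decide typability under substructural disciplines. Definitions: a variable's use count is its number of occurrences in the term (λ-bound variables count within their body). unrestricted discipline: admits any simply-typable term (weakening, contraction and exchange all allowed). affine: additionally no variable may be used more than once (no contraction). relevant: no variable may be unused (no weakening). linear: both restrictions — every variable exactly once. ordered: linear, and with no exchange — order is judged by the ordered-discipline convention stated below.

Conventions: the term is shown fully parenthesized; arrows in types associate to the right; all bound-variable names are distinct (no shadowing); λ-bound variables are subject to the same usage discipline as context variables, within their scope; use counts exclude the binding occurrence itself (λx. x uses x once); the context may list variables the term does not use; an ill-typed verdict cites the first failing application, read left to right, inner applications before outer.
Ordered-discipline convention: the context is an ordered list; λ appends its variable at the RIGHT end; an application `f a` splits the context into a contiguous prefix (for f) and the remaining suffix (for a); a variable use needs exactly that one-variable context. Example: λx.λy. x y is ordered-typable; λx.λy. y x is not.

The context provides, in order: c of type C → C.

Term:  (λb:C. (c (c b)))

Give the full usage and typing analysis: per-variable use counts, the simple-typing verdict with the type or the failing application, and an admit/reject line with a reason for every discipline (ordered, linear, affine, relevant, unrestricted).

use counts: c: 2×, b (bound): 1×
use order (left to right): c, c, b
typing: ✓ — C → C
ordered: ✗ — needs contraction — c ×2
linear: ✗ — needs contraction — c ×2
affine: ✗ — needs contraction — c ×2
relevant: ✓ — at least one use each (c, b)
unrestricted: ✓ — well-typed at C → C; no restrictions here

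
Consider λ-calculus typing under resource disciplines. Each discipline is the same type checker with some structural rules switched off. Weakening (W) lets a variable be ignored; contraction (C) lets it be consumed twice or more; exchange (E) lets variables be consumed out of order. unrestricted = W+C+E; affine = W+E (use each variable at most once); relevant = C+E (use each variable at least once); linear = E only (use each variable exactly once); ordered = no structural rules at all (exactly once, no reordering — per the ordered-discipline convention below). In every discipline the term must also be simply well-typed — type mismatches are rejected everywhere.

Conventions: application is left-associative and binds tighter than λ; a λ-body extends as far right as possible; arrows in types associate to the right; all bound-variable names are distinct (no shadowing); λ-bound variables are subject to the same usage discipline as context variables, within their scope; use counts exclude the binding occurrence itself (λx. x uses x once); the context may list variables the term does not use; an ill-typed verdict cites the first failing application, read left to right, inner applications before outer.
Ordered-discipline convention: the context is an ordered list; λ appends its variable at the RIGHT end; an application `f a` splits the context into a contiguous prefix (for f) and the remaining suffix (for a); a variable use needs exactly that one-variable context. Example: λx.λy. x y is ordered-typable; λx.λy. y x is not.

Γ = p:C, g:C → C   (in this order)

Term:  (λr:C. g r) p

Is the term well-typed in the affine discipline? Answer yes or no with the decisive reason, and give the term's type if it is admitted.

yes — p, g, r: no repeats, contraction unneeded; term : C
usage: p ×1, g ×1, r [bound] ×1
use order (left to right): g, r, p
typing: well-typed — term : C
per-discipline verdicts: ordered ✗ | linear ✓ | affine ✓ | relevant ✓ | unrestricted ✓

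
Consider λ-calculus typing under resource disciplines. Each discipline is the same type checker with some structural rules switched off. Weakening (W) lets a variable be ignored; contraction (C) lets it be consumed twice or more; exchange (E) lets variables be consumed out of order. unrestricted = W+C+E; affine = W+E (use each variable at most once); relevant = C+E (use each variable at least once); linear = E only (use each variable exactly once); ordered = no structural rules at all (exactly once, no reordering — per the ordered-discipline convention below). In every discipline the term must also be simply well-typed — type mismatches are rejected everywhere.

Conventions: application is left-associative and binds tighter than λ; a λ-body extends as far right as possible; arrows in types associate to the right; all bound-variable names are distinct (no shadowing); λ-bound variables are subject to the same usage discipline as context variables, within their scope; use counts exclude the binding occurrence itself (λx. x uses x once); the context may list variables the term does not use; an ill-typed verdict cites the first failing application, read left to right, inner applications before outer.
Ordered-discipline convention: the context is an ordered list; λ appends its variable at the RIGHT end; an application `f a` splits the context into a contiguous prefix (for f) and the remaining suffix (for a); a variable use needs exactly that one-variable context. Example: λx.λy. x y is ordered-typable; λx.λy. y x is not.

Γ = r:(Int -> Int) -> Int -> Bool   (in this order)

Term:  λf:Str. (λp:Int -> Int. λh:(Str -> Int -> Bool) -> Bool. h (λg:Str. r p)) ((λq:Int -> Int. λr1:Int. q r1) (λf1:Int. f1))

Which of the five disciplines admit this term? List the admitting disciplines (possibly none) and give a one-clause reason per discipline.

admitted by: affine, unrestricted
counts: r: 1×; f (λ-bound): 0×; p (λ-bound): 1×; h (λ-bound): 1×; g (λ-bound): 0×; q (λ-bound): 1×; r1 (λ-bound): 1×; f1 (λ-bound): 1×
order of uses: h, r, p, q, r1, f1
typing: ✓ — Str -> ((Str -> Int -> Bool) -> Bool) -> Bool
ordered: ✗ — needs weakening: f, g unused
linear: ✗ — needs weakening: f, g unused
affine: ✓ — at most one use each (r, f, p, h, g, q, r1, f1)
relevant: ✗ — needs weakening: f, g unused
unrestricted: ✓ — typability at Str -> ((Str -> Int -> Bool) -> Bool) -> Bool is all that's needed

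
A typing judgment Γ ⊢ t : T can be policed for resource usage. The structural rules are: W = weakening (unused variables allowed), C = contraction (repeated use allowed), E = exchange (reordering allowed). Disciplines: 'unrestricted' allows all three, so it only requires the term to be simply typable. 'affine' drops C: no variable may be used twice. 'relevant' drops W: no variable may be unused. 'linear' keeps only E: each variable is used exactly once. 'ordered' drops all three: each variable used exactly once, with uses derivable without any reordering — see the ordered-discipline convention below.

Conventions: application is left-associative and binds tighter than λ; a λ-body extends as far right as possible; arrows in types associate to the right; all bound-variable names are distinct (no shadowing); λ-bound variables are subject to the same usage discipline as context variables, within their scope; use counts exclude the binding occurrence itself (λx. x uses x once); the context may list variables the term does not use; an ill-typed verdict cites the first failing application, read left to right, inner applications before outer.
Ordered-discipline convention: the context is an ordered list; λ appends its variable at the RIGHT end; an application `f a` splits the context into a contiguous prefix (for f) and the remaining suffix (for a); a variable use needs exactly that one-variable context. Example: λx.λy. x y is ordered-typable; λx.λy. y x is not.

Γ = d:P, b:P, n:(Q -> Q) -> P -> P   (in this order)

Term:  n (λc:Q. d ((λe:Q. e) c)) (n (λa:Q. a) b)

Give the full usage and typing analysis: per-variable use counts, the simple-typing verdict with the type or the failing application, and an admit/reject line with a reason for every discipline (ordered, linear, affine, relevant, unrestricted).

use counts: d: 1×; b: 1×; n: 2×; c (bound): 1×; e (bound): 1×; a (bound): 1×
order of uses: n, d, e, c, n, a, b
typing: ill-typed: non-arrow in function slot: P
ordered: ✗, not simply typable
linear: ✗, fails simple typing
affine: ✗, a type mismatch blocks all five
relevant: ✗, the type mismatch rejects it
unrestricted: ✗, not simply typable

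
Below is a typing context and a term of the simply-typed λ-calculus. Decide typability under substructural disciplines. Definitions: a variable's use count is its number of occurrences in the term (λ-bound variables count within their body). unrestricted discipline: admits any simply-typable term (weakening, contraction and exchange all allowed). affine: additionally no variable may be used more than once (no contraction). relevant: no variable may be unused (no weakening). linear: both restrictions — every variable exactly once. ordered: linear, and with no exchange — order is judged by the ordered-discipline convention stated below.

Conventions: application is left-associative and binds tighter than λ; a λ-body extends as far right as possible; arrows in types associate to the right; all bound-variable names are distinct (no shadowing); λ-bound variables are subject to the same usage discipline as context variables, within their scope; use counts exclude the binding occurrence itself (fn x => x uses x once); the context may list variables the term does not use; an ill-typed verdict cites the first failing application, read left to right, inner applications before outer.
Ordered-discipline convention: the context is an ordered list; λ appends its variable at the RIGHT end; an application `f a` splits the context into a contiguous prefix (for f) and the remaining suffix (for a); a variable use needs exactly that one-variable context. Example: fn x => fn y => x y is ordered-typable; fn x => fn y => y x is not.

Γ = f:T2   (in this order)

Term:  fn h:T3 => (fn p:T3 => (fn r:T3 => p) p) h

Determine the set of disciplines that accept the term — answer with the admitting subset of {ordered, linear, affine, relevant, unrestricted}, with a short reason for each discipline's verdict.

accepted by: unrestricted
use counts: f ×0, h (bound) ×1, p (bound) ×2, r (bound) ×0
use order (left to right): p, p, h
typing: the term checks, with type T3 -> T3
ordered: ✗, repeated use of p ×2; needs weakening: f, r unused
linear: ✗, repeated use of p ×2; needs weakening: f, r unused
affine: ✗, repeated use of p ×2
relevant: ✗, needs weakening: f, r unused
unrestricted: ✓, typability at T3 -> T3 is all that's needed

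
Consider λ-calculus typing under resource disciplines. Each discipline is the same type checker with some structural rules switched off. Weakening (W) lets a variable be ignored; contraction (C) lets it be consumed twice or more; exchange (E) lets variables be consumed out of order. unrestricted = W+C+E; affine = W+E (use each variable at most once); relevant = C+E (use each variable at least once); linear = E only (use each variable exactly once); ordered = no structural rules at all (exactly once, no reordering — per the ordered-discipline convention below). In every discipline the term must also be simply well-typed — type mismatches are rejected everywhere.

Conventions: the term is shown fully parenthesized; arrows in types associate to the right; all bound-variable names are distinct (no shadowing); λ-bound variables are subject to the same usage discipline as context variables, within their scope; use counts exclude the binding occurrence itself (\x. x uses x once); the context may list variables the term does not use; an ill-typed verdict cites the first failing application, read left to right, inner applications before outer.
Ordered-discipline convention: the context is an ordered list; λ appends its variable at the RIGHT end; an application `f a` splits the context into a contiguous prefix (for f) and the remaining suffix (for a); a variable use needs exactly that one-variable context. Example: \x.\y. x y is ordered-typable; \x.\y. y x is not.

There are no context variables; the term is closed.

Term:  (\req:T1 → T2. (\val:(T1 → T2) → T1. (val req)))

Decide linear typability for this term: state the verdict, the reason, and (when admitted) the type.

yes — single use per variable (req, val); term : (T1 → T2) → ((T1 → T2) → T1) → T1
variable uses: req [bound]: 1×, val [bound]: 1×
use order (left to right): val, req
typing: well-typed at (T1 → T2) → ((T1 → T2) → T1) → T1
all disciplines: ordered ✗; linear ✓; affine ✓; relevant ✓; unrestricted ✓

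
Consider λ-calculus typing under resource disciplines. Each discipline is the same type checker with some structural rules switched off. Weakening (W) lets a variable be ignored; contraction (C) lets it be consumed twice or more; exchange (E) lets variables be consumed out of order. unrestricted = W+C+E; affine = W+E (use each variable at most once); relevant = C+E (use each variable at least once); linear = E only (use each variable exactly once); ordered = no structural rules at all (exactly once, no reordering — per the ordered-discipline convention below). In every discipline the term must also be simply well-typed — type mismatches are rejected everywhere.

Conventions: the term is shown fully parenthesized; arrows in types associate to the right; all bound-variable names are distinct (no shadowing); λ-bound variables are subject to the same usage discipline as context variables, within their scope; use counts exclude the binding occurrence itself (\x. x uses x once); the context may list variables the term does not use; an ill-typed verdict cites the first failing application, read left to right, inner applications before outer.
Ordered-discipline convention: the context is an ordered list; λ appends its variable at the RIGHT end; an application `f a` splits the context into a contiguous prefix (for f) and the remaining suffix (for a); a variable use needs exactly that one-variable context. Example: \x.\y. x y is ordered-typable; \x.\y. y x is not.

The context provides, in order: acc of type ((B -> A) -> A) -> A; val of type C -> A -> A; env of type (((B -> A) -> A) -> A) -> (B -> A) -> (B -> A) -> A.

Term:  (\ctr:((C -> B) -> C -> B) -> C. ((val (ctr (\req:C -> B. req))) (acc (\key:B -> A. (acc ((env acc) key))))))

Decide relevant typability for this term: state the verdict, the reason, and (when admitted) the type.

yes — at least one use each (acc, val, env, ctr, req, key); term : (((C -> B) -> C -> B) -> C) -> A
usage: acc: 3; val: 1; env: 1; ctr [bound]: 1; req [bound]: 1; key [bound]: 1
use order (left to right): val, ctr, req, acc, acc, env, acc, key
typing: well-typed — term : (((C -> B) -> C -> B) -> C) -> A
summary: ordered ✗ · linear ✗ · affine ✗ · relevant ✓ · unrestricted ✓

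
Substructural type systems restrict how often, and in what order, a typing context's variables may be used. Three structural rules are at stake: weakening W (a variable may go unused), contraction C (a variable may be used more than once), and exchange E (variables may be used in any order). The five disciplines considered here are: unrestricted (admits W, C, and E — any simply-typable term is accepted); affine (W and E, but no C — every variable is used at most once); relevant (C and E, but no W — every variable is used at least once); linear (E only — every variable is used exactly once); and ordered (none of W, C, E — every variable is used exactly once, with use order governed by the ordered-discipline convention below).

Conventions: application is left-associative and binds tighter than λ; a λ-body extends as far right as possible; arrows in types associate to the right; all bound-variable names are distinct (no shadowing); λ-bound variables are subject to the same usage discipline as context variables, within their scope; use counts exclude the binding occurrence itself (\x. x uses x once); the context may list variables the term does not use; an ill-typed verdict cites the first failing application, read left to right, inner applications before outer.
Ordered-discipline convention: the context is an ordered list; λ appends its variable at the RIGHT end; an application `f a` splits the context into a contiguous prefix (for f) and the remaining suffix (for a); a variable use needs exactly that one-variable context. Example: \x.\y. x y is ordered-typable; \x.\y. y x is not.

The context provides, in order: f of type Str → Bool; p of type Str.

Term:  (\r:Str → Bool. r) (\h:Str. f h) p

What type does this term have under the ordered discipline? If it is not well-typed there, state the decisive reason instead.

term : Bool
counts: f: 1; p: 1; r [bound]: 1; h [bound]: 1
use order (left to right): r, f, h, p
typing: ✓ — Bool
per-discipline verdicts: ordered ✓; linear ✓; affine ✓; relevant ✓; unrestricted ✓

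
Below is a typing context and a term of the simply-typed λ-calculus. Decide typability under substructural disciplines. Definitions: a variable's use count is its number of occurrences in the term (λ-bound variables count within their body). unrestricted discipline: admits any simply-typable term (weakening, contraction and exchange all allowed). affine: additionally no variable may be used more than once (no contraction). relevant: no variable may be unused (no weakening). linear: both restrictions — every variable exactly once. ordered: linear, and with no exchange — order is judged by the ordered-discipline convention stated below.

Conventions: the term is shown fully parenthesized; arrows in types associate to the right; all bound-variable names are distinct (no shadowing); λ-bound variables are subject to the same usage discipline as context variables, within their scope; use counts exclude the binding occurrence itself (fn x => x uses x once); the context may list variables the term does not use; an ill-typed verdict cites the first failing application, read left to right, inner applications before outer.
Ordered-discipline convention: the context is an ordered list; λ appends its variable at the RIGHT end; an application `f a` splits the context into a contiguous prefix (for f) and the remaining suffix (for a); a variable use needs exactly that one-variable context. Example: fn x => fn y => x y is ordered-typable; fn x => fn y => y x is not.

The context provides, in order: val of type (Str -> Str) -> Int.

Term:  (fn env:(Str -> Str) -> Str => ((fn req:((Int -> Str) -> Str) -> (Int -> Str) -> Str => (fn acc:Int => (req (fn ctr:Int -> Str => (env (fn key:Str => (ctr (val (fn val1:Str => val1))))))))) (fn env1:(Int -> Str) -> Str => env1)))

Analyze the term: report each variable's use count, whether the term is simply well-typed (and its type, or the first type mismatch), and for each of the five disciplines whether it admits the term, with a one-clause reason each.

usage: val ×1; env [bound] ×1; req [bound] ×1; acc [bound] ×0; ctr [bound] ×1; key [bound] ×0; val1 [bound] ×1; env1 [bound] ×1
order of uses: req, env, ctr, val, val1, env1
typing: ✓ — ((Str -> Str) -> Str) -> Int -> (Int -> Str) -> Str
ordered: ✗ — acc, key never used (weakening)
linear: ✗ — acc, key never used (weakening)
affine: ✓ — no duplicate uses among val, env, req, acc, ctr, key, val1, env1
relevant: ✗ — acc, key never used (weakening)
unrestricted: ✓ — well-typed at ((Str -> Str) -> Str) -> Int -> (Int -> Str) -> Str; no restrictions here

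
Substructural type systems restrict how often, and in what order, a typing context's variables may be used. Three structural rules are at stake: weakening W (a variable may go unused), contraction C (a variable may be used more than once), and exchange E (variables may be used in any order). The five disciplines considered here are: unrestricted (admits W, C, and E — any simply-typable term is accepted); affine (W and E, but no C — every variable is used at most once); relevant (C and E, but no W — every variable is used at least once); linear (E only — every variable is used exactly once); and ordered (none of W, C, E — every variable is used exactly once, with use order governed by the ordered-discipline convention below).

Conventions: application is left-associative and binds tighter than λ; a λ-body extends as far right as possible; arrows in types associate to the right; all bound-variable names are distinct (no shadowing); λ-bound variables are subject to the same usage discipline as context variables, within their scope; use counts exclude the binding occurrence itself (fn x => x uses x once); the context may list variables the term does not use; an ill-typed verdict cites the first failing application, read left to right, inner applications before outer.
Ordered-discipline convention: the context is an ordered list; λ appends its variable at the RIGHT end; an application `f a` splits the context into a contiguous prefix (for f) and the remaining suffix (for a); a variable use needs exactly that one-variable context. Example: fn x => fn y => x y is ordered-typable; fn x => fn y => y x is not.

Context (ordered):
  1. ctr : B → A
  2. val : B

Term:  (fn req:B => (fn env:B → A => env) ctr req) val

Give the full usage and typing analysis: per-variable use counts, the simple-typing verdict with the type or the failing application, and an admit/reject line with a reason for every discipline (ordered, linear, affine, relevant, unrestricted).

variable uses: ctr ×1; val ×1; req [bound] ×1; env [bound] ×1
use order (left to right): env, ctr, req, val
typing: well-typed — term : A
ordered ✓ (single-use (ctr, val, req, env), ordered derivation ok)
linear ✓ (each of ctr, val, req, env used exactly once)
affine ✓ (at most one use each (ctr, val, req, env))
relevant ✓ (ctr, val, req, env: all used, weakening unneeded)
unrestricted ✓ (well-typed at A; no restrictions here)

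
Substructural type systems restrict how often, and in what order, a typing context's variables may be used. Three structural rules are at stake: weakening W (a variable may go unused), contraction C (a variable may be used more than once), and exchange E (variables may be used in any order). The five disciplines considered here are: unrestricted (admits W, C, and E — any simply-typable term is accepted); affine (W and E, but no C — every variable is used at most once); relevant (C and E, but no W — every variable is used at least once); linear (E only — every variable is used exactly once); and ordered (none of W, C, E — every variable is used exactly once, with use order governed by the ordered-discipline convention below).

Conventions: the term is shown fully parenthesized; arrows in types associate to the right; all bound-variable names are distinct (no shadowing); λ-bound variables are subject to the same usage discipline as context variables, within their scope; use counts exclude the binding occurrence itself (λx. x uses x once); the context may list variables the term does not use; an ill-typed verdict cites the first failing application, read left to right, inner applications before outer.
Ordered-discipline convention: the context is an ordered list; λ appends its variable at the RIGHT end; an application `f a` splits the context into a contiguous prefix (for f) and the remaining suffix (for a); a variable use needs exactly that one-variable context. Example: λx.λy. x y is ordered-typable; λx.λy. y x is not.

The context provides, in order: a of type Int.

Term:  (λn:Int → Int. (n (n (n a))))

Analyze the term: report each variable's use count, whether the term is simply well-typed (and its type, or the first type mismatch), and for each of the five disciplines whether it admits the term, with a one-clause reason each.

counts: a ×1; n [bound] ×3
use order (left to right): n, n, n, a
typing: well-typed at (Int → Int) → Int
ordered: ✗, repeated use of n ×3
linear: ✗, repeated use of n ×3
affine: ✗, repeated use of n ×3
relevant: ✓, at least one use each (a, n)
unrestricted: ✓, simply typable at (Int → Int) → Int; W, C, E all held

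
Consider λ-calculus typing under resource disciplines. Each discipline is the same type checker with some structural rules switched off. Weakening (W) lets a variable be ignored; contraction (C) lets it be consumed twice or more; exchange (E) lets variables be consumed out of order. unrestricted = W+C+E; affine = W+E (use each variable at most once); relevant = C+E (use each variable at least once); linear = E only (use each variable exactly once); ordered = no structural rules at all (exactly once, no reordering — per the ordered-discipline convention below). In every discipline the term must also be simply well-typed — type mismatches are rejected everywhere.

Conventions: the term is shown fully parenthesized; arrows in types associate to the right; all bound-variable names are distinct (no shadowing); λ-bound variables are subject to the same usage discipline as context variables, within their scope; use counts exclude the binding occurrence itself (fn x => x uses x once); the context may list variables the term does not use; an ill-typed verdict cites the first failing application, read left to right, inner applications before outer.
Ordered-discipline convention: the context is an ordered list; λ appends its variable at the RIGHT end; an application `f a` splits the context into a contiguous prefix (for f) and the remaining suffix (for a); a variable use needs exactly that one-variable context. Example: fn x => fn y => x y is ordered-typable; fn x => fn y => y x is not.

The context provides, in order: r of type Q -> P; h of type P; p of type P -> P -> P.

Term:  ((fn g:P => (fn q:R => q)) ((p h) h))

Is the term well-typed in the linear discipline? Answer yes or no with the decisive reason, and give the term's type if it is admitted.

no — uses contraction: h ×2; unused: r, g — weakening required
counts: r ×0, h ×2, p ×1, g (bound) ×0, q (bound) ×1
order of uses: q, p, h, h
typing: well-typed — term : R -> R
across the five disciplines: ordered ✗, linear ✗, affine ✗, relevant ✗, unrestricted ✓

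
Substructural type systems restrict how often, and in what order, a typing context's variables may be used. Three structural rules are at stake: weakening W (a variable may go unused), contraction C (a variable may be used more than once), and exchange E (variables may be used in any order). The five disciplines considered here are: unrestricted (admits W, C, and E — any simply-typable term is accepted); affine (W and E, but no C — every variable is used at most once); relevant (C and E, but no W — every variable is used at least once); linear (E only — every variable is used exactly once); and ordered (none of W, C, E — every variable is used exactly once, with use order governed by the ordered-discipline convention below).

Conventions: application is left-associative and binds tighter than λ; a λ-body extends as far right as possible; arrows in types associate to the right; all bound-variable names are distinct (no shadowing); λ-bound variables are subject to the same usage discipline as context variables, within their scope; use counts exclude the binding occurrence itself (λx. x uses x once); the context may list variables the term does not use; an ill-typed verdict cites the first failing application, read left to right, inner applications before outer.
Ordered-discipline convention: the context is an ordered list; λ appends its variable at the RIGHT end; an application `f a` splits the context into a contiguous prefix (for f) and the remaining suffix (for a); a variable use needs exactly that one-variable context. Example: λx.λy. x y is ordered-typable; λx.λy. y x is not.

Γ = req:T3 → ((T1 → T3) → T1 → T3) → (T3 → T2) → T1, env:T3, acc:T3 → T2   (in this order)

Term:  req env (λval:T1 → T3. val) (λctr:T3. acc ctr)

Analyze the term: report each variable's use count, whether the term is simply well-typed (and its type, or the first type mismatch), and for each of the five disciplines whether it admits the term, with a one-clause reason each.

variable uses: req: 1×; env: 1×; acc: 1×; val (λ-bound): 1×; ctr (λ-bound): 1×
uses in reading order: req, env, val, acc, ctr
typing: ✓ — T1
ordered: ✓ — req, env, acc, val, ctr once each; derivable with no W/C/E
linear: ✓ — each of req, env, acc, val, ctr used exactly once
affine: ✓ — none of req, env, acc, val, ctr used more than once
relevant: ✓ — every one of req, env, acc, val, ctr appears
unrestricted: ✓ — typability at T1 is all that's needed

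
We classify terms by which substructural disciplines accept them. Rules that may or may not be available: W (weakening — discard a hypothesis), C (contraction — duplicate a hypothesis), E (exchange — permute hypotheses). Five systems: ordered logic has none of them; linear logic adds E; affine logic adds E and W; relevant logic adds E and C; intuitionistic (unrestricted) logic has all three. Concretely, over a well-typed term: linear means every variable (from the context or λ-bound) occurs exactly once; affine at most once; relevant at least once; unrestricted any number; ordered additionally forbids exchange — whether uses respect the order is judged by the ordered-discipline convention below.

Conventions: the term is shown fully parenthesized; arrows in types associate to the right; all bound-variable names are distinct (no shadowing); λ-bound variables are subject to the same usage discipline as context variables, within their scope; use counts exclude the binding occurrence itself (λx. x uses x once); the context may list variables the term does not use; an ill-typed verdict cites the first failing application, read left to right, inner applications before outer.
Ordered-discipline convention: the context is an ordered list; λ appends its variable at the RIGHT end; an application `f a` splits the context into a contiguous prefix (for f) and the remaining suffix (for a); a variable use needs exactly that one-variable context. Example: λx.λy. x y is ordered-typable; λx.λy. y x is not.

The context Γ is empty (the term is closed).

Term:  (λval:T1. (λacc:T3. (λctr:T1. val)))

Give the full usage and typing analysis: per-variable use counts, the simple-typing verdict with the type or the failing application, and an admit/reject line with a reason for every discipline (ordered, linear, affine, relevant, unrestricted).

variable uses: val (bound): 1×; acc (bound): 0×; ctr (bound): 0×
left-to-right use order: val
typing: well-typed at T1 -> T3 -> T1 -> T1
ordered: ✗ — unused: acc, ctr — weakening required
linear: ✗ — unused: acc, ctr — weakening required
affine: ✓ — at most one use each (val, acc, ctr)
relevant: ✗ — unused: acc, ctr — weakening required
unrestricted: ✓ — typability at T1 -> T3 -> T1 -> T1 is all that's needed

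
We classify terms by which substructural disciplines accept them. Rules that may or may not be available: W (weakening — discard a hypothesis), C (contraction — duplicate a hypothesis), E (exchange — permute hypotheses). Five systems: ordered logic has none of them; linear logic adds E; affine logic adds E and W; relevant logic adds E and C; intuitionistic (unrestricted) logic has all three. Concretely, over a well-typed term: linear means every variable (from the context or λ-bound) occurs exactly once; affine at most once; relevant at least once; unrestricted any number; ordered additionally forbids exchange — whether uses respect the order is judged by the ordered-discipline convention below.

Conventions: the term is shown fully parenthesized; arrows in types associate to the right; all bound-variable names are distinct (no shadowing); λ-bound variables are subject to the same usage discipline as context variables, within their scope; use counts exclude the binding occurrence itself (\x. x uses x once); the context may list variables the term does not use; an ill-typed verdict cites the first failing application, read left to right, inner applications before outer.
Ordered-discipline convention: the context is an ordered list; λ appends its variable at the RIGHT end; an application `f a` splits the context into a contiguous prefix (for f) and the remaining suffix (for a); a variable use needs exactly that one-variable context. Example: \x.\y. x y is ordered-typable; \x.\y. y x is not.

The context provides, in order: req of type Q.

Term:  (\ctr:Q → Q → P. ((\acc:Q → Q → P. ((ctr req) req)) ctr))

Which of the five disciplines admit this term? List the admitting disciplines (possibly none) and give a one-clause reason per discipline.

admitted by: unrestricted
use counts: req ×2, ctr [bound] ×2, acc [bound] ×0
order of uses: ctr, req, req, ctr
typing: well-typed — term : (Q → Q → P) → P
ordered: ✗ — needs contraction — req ×2, ctr ×2; unused: acc — weakening required
linear: ✗ — needs contraction — req ×2, ctr ×2; unused: acc — weakening required
affine: ✗ — needs contraction — req ×2, ctr ×2
relevant: ✗ — unused: acc — weakening required
unrestricted: ✓ — type-checks ((Q → Q → P) → P) and nothing is barred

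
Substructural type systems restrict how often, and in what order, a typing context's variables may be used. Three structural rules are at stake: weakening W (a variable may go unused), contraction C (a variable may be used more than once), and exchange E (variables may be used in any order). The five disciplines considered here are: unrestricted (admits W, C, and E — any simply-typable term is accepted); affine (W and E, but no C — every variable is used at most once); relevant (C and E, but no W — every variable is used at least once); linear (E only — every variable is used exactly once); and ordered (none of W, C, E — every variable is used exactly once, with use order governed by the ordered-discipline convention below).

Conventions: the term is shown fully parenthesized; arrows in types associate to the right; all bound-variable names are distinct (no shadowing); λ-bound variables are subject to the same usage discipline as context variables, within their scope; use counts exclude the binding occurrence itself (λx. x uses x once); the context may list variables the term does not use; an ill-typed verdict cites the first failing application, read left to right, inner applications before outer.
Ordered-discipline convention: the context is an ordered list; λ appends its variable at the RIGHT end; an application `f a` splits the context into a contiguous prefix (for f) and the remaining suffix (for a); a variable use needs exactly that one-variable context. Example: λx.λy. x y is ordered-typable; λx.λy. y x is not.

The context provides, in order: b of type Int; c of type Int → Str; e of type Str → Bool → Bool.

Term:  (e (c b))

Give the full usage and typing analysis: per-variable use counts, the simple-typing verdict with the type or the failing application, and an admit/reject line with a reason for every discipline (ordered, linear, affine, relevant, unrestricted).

counts: b ×1; c ×1; e ×1
use order (left to right): e, c, b
typing: well-typed — term : Bool → Bool
ordered: ✗, no contiguous prefix/suffix split fits e, c, b
linear: ✓, b, c, e: one use apiece
affine: ✓, b, c, e: no repeats, contraction unneeded
relevant: ✓, every one of b, c, e appears
unrestricted: ✓, typability at Bool → Bool is all that's needed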